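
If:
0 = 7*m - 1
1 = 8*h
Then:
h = 1/8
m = 1/7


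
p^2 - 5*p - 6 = (p - 6)*(p + 1)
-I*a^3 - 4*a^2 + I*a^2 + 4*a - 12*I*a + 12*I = (a - 6*I)*(a + 2*I)*(-I*a + I)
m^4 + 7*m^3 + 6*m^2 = m^2*(m + 1)*(m + 6)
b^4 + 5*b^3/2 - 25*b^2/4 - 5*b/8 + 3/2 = (b - 3/2)*(b - 1/2)*(b + 1/2)*(b + 4)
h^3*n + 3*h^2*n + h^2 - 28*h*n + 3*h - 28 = (h - 4)*(h + 7)*(h*n + 1)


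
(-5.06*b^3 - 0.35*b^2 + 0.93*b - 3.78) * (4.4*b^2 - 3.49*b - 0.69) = -22.264*b^5 + 16.1194*b^4 + 8.8049*b^3 - 19.6362*b^2 + 12.5505*b + 2.6082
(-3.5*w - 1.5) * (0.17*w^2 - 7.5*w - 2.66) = -0.595*w^3 + 25.995*w^2 + 20.56*w + 3.99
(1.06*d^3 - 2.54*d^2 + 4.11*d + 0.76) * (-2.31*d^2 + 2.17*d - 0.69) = -2.4486*d^5 + 8.1676*d^4 - 15.7373*d^3 + 8.9157*d^2 - 1.1867*d - 0.5244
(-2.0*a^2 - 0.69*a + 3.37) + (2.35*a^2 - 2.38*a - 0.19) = 0.35*a^2 - 3.07*a + 3.18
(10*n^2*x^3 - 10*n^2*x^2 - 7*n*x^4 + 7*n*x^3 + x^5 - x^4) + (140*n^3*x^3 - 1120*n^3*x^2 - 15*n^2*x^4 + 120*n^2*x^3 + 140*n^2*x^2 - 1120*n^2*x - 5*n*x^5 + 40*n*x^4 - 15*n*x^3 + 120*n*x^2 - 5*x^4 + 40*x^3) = 140*n^3*x^3 - 1120*n^3*x^2 - 15*n^2*x^4 + 130*n^2*x^3 + 130*n^2*x^2 - 1120*n^2*x - 5*n*x^5 + 33*n*x^4 - 8*n*x^3 + 120*n*x^2 + x^5 - 6*x^4 + 40*x^3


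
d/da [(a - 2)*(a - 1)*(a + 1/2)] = 3*a^2 - 5*a + 1/2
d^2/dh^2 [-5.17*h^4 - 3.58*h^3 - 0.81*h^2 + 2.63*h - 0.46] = -62.04*h^2 - 21.48*h - 1.62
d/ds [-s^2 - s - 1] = -2*s - 1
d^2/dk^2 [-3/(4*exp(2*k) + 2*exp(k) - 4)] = 3*(-2*(4*exp(k) + 1)^2*exp(k) + (8*exp(k) + 1)*(2*exp(2*k) + exp(k) - 2))*exp(k)/(2*(2*exp(2*k) + exp(k) - 2)^3)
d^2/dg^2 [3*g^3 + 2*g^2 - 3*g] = 18*g + 4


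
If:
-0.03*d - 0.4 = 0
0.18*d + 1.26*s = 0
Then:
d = -13.33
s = 1.90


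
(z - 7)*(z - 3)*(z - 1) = z^3 - 11*z^2 + 31*z - 21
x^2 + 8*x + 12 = (x + 2)*(x + 6)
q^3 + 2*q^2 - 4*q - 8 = (q - 2)*(q + 2)^2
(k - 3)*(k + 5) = k^2 + 2*k - 15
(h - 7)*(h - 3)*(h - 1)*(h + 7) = h^4 - 4*h^3 - 46*h^2 + 196*h - 147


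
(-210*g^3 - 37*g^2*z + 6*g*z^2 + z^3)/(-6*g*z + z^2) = 35*g^2/z + 12*g + z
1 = 1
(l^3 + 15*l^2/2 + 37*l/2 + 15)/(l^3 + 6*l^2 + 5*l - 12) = (l^2 + 9*l/2 + 5)/(l^2 + 3*l - 4)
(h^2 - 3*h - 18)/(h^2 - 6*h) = (h + 3)/h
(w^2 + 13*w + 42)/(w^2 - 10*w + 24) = (w^2 + 13*w + 42)/(w^2 - 10*w + 24)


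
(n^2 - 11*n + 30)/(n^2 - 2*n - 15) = (n - 6)/(n + 3)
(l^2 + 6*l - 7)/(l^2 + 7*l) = (l - 1)/l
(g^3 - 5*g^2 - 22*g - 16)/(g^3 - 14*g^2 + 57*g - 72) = (g^2 + 3*g + 2)/(g^2 - 6*g + 9)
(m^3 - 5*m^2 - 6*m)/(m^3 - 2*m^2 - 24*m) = (m + 1)/(m + 4)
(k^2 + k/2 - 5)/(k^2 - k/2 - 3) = (2*k + 5)/(2*k + 3)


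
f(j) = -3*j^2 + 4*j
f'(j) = 4 - 6*j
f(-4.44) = -76.90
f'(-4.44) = 30.64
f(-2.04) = -20.64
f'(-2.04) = 16.24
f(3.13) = -16.87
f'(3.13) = -14.78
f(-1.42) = -11.73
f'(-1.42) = 12.52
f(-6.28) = -143.44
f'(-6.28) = 41.68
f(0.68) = 1.33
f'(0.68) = -0.08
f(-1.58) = -13.81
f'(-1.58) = 13.48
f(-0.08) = -0.34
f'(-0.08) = 4.48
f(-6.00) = -132.00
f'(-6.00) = 40.00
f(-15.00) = -735.00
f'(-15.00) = 94.00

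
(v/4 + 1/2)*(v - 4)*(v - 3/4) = v^3/4 - 11*v^2/16 - 13*v/8 + 3/2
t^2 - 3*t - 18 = (t - 6)*(t + 3)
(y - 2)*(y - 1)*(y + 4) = y^3 + y^2 - 10*y + 8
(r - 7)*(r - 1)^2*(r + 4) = r^4 - 5*r^3 - 21*r^2 + 53*r - 28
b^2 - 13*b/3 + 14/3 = (b - 7/3)*(b - 2)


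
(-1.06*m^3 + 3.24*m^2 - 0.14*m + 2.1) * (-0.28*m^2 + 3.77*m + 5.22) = 0.2968*m^5 - 4.9034*m^4 + 6.7208*m^3 + 15.797*m^2 + 7.1862*m + 10.962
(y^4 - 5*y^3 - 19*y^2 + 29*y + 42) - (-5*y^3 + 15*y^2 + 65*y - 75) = y^4 - 34*y^2 - 36*y + 117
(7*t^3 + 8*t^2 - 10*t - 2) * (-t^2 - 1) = -7*t^5 - 8*t^4 + 3*t^3 - 6*t^2 + 10*t + 2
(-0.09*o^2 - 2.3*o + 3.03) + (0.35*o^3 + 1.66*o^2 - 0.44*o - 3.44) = 0.35*o^3 + 1.57*o^2 - 2.74*o - 0.41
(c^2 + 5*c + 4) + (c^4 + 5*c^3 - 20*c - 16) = c^4 + 5*c^3 + c^2 - 15*c - 12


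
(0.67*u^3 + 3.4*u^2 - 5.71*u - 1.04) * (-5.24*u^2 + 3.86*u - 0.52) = -3.5108*u^5 - 15.2298*u^4 + 42.696*u^3 - 18.359*u^2 - 1.0452*u + 0.5408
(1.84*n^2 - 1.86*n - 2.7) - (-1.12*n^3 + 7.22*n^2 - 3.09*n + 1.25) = 1.12*n^3 - 5.38*n^2 + 1.23*n - 3.95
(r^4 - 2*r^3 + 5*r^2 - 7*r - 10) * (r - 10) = r^5 - 12*r^4 + 25*r^3 - 57*r^2 + 60*r + 100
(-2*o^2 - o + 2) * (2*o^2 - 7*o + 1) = -4*o^4 + 12*o^3 + 9*o^2 - 15*o + 2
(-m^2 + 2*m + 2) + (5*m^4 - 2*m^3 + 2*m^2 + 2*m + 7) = 5*m^4 - 2*m^3 + m^2 + 4*m + 9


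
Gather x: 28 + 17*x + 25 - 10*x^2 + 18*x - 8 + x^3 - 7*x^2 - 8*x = x^3 - 17*x^2 + 27*x + 45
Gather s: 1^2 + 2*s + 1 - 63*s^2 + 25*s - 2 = -63*s^2 + 27*s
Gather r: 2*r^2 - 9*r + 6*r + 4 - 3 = 2*r^2 - 3*r + 1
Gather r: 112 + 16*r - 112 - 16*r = 0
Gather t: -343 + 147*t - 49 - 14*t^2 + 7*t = -14*t^2 + 154*t - 392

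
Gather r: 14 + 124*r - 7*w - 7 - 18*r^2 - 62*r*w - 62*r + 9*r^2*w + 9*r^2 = r^2*(9*w - 9) + r*(62 - 62*w) - 7*w + 7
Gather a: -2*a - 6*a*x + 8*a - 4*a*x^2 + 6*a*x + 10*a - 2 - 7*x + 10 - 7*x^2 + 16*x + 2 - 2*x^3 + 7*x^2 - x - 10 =a*(16 - 4*x^2) - 2*x^3 + 8*x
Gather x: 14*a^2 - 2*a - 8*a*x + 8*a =14*a^2 - 8*a*x + 6*a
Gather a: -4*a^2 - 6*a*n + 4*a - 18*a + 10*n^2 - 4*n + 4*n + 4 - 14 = -4*a^2 + a*(-6*n - 14) + 10*n^2 - 10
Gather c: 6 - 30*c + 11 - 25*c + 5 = 22 - 55*c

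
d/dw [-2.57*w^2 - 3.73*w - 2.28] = -5.14*w - 3.73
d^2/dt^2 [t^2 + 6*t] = 2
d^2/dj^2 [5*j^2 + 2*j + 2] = 10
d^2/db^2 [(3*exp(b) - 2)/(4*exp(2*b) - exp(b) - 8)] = (48*exp(4*b) - 116*exp(3*b) + 600*exp(2*b) - 282*exp(b) + 208)*exp(b)/(64*exp(6*b) - 48*exp(5*b) - 372*exp(4*b) + 191*exp(3*b) + 744*exp(2*b) - 192*exp(b) - 512)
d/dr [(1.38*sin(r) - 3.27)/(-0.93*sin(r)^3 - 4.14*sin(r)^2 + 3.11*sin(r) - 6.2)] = (2.5668*sin(r)^3 - 3.4101*sin(r)^2 - 27.0756*sin(r) + 1.6137)*cos(r)/(0.8649*sin(r)^6 + 7.7004*sin(r)^5 + 11.355*sin(r)^4 - 14.2188*sin(r)^3 + 61.0081*sin(r)^2 - 38.564*sin(r) + 38.44)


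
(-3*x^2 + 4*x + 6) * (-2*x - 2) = 6*x^3 - 2*x^2 - 20*x - 12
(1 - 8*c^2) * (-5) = 40*c^2 - 5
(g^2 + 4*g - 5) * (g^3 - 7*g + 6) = g^5 + 4*g^4 - 12*g^3 - 22*g^2 + 59*g - 30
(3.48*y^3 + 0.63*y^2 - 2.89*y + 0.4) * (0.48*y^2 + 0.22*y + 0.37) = 1.6704*y^5 + 1.068*y^4 + 0.0390000000000001*y^3 - 0.2107*y^2 - 0.9813*y + 0.148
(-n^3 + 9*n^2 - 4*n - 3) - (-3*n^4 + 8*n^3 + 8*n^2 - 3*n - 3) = 3*n^4 - 9*n^3 + n^2 - n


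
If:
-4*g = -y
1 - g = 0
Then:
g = 1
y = 4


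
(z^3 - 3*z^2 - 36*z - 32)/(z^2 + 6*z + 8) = (z^2 - 7*z - 8)/(z + 2)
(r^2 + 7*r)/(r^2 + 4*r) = (r + 7)/(r + 4)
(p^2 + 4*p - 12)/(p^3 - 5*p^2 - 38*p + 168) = (p - 2)/(p^2 - 11*p + 28)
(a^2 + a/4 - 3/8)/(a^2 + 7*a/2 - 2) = (a + 3/4)/(a + 4)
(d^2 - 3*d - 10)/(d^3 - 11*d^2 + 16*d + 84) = (d - 5)/(d^2 - 13*d + 42)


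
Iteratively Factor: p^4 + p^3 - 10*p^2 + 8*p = (p - 2)*(p^3 + 3*p^2 - 4*p) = (p - 2)*(p + 4)*(p^2 - p) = (p - 2)*(p - 1)*(p + 4)*(p)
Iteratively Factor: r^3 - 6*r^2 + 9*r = (r)*(r^2 - 6*r + 9) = r*(r - 3)*(r - 3)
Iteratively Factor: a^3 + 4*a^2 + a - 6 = (a + 2)*(a^2 + 2*a - 3) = (a + 2)*(a + 3)*(a - 1)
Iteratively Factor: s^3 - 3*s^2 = (s)*(s^2 - 3*s) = s*(s - 3)*(s)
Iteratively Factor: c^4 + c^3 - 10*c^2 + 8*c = (c)*(c^3 + c^2 - 10*c + 8) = c*(c + 4)*(c^2 - 3*c + 2) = c*(c - 2)*(c + 4)*(c - 1)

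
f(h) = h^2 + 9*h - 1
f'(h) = 2*h + 9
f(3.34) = 40.22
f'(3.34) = 15.68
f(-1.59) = -12.78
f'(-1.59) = 5.82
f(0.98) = 8.78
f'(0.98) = 10.96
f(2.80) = 32.04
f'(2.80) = 14.60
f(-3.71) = -20.63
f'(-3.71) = 1.58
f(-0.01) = -1.09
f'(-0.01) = 8.98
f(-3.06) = -19.18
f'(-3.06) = 2.88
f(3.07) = 36.05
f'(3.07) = 15.14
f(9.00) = 161.00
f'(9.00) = 27.00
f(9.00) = 161.00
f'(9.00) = 27.00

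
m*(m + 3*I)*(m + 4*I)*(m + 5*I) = m^4 + 12*I*m^3 - 47*m^2 - 60*I*m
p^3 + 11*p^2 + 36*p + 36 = (p + 2)*(p + 3)*(p + 6)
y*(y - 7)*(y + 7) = y^3 - 49*y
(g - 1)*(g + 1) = g^2 - 1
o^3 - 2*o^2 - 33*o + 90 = (o - 5)*(o - 3)*(o + 6)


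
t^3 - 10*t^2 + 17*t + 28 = (t - 7)*(t - 4)*(t + 1)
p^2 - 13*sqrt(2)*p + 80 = (p - 8*sqrt(2))*(p - 5*sqrt(2))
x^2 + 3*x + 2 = (x + 1)*(x + 2)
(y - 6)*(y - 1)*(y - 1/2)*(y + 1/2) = y^4 - 7*y^3 + 23*y^2/4 + 7*y/4 - 3/2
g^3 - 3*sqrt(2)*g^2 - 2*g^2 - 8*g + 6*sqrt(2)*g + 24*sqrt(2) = (g - 4)*(g + 2)*(g - 3*sqrt(2))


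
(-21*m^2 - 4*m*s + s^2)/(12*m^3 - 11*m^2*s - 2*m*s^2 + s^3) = (-7*m + s)/(4*m^2 - 5*m*s + s^2)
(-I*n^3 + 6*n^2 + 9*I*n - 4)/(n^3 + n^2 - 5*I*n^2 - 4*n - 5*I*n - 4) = (-I*n^3 + 6*n^2 + 9*I*n - 4)/(n^3 + n^2*(1 - 5*I) - n*(4 + 5*I) - 4)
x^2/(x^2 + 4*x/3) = 3*x/(3*x + 4)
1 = 1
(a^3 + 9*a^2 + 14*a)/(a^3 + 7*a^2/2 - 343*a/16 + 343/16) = 16*a*(a + 2)/(16*a^2 - 56*a + 49)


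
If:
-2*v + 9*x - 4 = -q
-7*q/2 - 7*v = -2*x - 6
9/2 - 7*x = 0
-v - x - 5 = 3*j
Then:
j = -2591/1176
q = 29/196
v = 379/392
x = 9/14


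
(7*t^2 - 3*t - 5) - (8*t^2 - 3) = -t^2 - 3*t - 2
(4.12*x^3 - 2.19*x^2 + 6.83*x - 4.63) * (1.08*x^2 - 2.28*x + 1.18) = 4.4496*x^5 - 11.7588*x^4 + 17.2312*x^3 - 23.157*x^2 + 18.6158*x - 5.4634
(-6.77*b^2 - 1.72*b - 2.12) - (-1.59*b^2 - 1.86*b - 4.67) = -5.18*b^2 + 0.14*b + 2.55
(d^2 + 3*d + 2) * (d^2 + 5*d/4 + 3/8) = d^4 + 17*d^3/4 + 49*d^2/8 + 29*d/8 + 3/4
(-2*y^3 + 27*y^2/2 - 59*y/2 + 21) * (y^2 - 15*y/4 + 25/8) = -2*y^5 + 21*y^4 - 691*y^3/8 + 2781*y^2/16 - 2735*y/16 + 525/8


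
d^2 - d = d*(d - 1)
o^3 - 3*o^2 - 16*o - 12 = (o - 6)*(o + 1)*(o + 2)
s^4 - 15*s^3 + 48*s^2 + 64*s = s*(s - 8)^2*(s + 1)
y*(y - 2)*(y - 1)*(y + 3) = y^4 - 7*y^2 + 6*y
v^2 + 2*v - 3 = (v - 1)*(v + 3)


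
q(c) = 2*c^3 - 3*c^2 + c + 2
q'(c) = 6*c^2 - 6*c + 1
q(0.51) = 2.00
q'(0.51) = -0.50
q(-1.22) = -7.32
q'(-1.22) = 17.25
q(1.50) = 3.50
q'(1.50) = 5.50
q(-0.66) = -0.54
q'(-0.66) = 7.57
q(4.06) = 90.46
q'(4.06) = 75.54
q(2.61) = 19.73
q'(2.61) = 26.21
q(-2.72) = -63.16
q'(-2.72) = 61.71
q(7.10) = 573.69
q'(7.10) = 260.86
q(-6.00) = -544.00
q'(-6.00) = 253.00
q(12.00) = 3038.00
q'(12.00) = 793.00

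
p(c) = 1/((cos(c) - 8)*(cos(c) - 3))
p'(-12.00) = -0.02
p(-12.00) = 0.06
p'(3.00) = 0.00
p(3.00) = 0.03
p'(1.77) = -0.02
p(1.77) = 0.04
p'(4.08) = 0.01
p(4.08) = 0.03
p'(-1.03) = 0.02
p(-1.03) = 0.05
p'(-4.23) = -0.01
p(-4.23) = 0.03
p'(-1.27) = 0.02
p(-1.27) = 0.05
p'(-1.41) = 0.02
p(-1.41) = 0.04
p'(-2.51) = 0.01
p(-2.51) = 0.03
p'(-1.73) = 0.02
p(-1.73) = 0.04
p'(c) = sin(c)/((cos(c) - 8)*(cos(c) - 3)^2) + sin(c)/((cos(c) - 8)^2*(cos(c) - 3)) = (2*cos(c) - 11)*sin(c)/((cos(c) - 8)^2*(cos(c) - 3)^2)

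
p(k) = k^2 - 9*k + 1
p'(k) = 2*k - 9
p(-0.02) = 1.18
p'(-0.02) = -9.04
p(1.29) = -8.95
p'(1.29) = -6.42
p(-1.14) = 12.56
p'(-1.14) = -11.28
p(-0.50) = 5.75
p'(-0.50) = -10.00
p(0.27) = -1.36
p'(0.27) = -8.46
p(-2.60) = 31.16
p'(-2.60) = -14.20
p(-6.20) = 95.24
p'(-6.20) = -21.40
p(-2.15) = 24.97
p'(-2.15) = -13.30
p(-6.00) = 91.00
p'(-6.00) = -21.00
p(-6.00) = 91.00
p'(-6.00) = -21.00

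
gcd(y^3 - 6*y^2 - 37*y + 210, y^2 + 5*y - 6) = y + 6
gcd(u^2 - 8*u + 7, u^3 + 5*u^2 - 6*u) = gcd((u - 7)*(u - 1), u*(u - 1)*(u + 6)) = u - 1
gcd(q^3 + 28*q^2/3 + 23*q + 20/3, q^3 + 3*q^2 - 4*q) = q + 4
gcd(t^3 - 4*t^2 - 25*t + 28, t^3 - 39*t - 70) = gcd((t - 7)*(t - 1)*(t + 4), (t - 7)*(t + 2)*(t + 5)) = t - 7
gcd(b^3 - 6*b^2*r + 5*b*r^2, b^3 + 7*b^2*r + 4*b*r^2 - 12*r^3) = -b + r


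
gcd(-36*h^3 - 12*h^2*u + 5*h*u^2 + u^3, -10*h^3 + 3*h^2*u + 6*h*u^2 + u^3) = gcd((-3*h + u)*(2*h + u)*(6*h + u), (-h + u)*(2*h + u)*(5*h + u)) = 2*h + u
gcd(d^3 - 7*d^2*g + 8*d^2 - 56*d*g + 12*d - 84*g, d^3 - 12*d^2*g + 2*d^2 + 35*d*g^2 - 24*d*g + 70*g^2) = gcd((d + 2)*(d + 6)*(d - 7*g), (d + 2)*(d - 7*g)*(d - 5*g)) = d^2 - 7*d*g + 2*d - 14*g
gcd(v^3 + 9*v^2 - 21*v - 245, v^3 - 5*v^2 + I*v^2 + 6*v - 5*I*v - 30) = v - 5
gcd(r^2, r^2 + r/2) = r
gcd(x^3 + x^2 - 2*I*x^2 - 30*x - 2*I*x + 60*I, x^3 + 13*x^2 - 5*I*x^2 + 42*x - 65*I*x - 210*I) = x + 6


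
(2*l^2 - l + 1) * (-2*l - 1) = -4*l^3 - l - 1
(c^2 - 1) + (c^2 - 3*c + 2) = 2*c^2 - 3*c + 1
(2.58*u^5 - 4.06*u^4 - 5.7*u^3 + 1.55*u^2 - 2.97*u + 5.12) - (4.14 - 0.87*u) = 2.58*u^5 - 4.06*u^4 - 5.7*u^3 + 1.55*u^2 - 2.1*u + 0.98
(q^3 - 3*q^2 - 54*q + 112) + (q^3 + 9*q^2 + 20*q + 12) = 2*q^3 + 6*q^2 - 34*q + 124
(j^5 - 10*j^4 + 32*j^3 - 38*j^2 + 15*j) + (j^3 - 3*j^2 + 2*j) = j^5 - 10*j^4 + 33*j^3 - 41*j^2 + 17*j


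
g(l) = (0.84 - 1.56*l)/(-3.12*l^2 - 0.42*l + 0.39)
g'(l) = (0.84 - 1.56*l)*(6.24*l + 0.42)/(-3.12*l^2 - 0.42*l + 0.39)^2 - 1.56/(-3.12*l^2 - 0.42*l + 0.39) = (-4.8672*l^2 + 5.2416*l - 0.2556)/(9.7344*l^4 + 2.6208*l^3 - 2.2572*l^2 - 0.3276*l + 0.1521)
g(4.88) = 0.09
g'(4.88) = -0.02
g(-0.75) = -1.91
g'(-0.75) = -6.28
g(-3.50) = -0.17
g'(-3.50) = -0.06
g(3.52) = 0.12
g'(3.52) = -0.03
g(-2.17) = -0.32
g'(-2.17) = -0.19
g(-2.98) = -0.21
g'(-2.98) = -0.09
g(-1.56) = -0.50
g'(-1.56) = -0.47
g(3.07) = 0.13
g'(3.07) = -0.03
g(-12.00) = -0.04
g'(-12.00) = -0.00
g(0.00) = 2.15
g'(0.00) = -1.68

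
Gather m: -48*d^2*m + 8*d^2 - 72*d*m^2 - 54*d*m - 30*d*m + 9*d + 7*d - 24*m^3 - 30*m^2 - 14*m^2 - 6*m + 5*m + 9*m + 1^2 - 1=8*d^2 + 16*d - 24*m^3 + m^2*(-72*d - 44) + m*(-48*d^2 - 84*d + 8)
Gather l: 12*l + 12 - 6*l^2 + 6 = -6*l^2 + 12*l + 18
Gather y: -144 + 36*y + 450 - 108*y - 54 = 252 - 72*y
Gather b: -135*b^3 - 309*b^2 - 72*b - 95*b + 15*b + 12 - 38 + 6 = -135*b^3 - 309*b^2 - 152*b - 20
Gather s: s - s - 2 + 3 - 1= 0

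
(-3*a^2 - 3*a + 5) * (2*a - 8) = -6*a^3 + 18*a^2 + 34*a - 40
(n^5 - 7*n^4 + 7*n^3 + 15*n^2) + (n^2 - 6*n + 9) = n^5 - 7*n^4 + 7*n^3 + 16*n^2 - 6*n + 9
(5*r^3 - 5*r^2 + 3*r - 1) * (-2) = -10*r^3 + 10*r^2 - 6*r + 2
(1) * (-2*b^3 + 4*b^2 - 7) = -2*b^3 + 4*b^2 - 7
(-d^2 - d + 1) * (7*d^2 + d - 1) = -7*d^4 - 8*d^3 + 7*d^2 + 2*d - 1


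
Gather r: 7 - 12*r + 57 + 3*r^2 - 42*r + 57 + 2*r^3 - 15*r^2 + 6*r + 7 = 2*r^3 - 12*r^2 - 48*r + 128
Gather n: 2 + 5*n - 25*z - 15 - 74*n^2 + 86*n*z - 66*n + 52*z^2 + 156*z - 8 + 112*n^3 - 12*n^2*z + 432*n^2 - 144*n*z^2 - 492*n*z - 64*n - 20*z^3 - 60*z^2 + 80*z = 112*n^3 + n^2*(358 - 12*z) + n*(-144*z^2 - 406*z - 125) - 20*z^3 - 8*z^2 + 211*z - 21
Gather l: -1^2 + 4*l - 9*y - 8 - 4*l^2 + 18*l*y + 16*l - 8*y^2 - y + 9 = -4*l^2 + l*(18*y + 20) - 8*y^2 - 10*y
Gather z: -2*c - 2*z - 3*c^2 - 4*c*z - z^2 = -3*c^2 - 2*c - z^2 + z*(-4*c - 2)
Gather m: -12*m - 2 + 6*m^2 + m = 6*m^2 - 11*m - 2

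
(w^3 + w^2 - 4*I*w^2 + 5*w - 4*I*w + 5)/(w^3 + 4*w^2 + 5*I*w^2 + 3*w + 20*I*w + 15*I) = (w^2 - 4*I*w + 5)/(w^2 + w*(3 + 5*I) + 15*I)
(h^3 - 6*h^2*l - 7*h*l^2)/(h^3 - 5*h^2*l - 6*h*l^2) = (h - 7*l)/(h - 6*l)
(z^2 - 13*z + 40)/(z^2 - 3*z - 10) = (z - 8)/(z + 2)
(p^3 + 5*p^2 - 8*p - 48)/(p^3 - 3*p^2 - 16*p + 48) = (p + 4)/(p - 4)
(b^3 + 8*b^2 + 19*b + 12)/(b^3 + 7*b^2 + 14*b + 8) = (b + 3)/(b + 2)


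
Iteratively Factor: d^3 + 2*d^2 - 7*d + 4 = (d - 1)*(d^2 + 3*d - 4) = (d - 1)*(d + 4)*(d - 1)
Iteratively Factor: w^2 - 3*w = (w)*(w - 3)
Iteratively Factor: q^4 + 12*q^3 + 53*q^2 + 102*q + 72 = (q + 3)*(q^3 + 9*q^2 + 26*q + 24) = (q + 3)*(q + 4)*(q^2 + 5*q + 6) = (q + 2)*(q + 3)*(q + 4)*(q + 3)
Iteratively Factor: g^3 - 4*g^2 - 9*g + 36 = (g - 4)*(g^2 - 9) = (g - 4)*(g + 3)*(g - 3)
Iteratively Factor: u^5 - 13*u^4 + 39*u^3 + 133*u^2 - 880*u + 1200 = (u - 5)*(u^4 - 8*u^3 - u^2 + 128*u - 240) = (u - 5)*(u - 3)*(u^3 - 5*u^2 - 16*u + 80) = (u - 5)*(u - 4)*(u - 3)*(u^2 - u - 20) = (u - 5)*(u - 4)*(u - 3)*(u + 4)*(u - 5)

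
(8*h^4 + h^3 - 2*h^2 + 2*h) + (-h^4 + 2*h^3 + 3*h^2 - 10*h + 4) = 7*h^4 + 3*h^3 + h^2 - 8*h + 4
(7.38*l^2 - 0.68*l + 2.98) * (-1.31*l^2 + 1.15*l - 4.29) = -9.6678*l^4 + 9.3778*l^3 - 36.346*l^2 + 6.3442*l - 12.7842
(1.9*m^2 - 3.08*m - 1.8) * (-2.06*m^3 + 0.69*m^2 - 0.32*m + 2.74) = -3.914*m^5 + 7.6558*m^4 + 0.9748*m^3 + 4.9496*m^2 - 7.8632*m - 4.932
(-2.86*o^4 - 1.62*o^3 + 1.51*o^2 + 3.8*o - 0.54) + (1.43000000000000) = -2.86*o^4 - 1.62*o^3 + 1.51*o^2 + 3.8*o + 0.89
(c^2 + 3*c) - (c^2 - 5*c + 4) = 8*c - 4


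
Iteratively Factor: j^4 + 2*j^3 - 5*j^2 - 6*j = (j)*(j^3 + 2*j^2 - 5*j - 6) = j*(j + 1)*(j^2 + j - 6) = j*(j + 1)*(j + 3)*(j - 2)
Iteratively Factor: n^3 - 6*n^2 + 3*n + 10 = (n - 5)*(n^2 - n - 2) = (n - 5)*(n - 2)*(n + 1)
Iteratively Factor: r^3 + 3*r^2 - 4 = (r - 1)*(r^2 + 4*r + 4) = (r - 1)*(r + 2)*(r + 2)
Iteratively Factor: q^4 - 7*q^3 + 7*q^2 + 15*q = (q + 1)*(q^3 - 8*q^2 + 15*q) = (q - 3)*(q + 1)*(q^2 - 5*q) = q*(q - 3)*(q + 1)*(q - 5)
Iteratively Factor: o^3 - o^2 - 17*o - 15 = (o + 3)*(o^2 - 4*o - 5) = (o - 5)*(o + 3)*(o + 1)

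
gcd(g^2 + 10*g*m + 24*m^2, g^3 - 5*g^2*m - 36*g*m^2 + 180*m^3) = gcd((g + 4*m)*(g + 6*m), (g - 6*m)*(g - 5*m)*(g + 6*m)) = g + 6*m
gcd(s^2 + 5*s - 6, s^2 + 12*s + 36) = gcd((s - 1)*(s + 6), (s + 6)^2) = s + 6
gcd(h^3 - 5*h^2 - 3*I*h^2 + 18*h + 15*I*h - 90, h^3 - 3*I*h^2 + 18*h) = h^2 - 3*I*h + 18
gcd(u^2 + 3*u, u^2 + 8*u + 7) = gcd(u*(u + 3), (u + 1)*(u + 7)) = 1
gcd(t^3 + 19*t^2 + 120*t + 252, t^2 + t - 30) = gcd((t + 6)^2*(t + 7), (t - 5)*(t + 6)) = t + 6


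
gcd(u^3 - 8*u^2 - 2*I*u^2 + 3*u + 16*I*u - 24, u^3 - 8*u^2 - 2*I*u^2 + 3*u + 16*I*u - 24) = u^3 + u^2*(-8 - 2*I) + u*(3 + 16*I) - 24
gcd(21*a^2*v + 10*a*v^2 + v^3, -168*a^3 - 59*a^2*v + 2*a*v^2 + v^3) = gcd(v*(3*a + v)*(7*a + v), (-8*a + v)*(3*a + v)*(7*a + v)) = 21*a^2 + 10*a*v + v^2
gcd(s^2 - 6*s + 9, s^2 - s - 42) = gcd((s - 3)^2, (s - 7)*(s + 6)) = 1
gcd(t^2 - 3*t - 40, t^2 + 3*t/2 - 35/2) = t + 5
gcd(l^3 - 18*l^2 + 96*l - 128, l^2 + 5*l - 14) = l - 2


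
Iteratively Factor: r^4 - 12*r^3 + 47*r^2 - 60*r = (r - 3)*(r^3 - 9*r^2 + 20*r) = (r - 5)*(r - 3)*(r^2 - 4*r) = (r - 5)*(r - 4)*(r - 3)*(r)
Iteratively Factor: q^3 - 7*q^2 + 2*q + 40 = (q - 4)*(q^2 - 3*q - 10) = (q - 5)*(q - 4)*(q + 2)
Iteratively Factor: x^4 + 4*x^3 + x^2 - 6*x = (x - 1)*(x^3 + 5*x^2 + 6*x) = (x - 1)*(x + 3)*(x^2 + 2*x) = x*(x - 1)*(x + 3)*(x + 2)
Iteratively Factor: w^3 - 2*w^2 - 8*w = (w + 2)*(w^2 - 4*w) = w*(w + 2)*(w - 4)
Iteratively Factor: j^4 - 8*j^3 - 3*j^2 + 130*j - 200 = (j - 2)*(j^3 - 6*j^2 - 15*j + 100) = (j - 5)*(j - 2)*(j^2 - j - 20) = (j - 5)*(j - 2)*(j + 4)*(j - 5)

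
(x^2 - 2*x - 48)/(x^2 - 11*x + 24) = (x + 6)/(x - 3)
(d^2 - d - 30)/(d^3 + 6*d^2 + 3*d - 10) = (d - 6)/(d^2 + d - 2)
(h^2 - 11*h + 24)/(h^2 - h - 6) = (h - 8)/(h + 2)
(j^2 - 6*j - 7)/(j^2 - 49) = (j + 1)/(j + 7)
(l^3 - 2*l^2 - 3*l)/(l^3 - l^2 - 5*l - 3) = l/(l + 1)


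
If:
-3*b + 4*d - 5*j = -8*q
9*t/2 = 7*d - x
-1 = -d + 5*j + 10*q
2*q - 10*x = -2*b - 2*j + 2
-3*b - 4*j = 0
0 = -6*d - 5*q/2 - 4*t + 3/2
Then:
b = 9008/153855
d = 3721/30771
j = -2252/51285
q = -10147/153855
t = 7226/30771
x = -6470/30771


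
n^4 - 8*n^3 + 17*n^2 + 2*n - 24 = (n - 4)*(n - 3)*(n - 2)*(n + 1)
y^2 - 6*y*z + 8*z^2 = (y - 4*z)*(y - 2*z)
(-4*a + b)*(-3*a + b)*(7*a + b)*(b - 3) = 84*a^3*b - 252*a^3 - 37*a^2*b^2 + 111*a^2*b + b^4 - 3*b^3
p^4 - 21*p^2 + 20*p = p*(p - 4)*(p - 1)*(p + 5)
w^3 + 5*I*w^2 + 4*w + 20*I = (w - 2*I)*(w + 2*I)*(w + 5*I)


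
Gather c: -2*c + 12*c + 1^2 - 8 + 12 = 10*c + 5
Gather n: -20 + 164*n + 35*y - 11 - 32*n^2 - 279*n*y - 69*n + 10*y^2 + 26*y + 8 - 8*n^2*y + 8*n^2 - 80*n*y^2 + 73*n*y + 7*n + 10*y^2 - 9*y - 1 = n^2*(-8*y - 24) + n*(-80*y^2 - 206*y + 102) + 20*y^2 + 52*y - 24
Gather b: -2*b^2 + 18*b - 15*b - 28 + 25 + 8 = -2*b^2 + 3*b + 5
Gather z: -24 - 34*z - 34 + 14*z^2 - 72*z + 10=14*z^2 - 106*z - 48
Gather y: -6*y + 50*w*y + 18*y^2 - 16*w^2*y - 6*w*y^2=y^2*(18 - 6*w) + y*(-16*w^2 + 50*w - 6)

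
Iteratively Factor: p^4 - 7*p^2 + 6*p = (p - 1)*(p^3 + p^2 - 6*p) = p*(p - 1)*(p^2 + p - 6) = p*(p - 2)*(p - 1)*(p + 3)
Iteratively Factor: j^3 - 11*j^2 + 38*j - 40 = (j - 4)*(j^2 - 7*j + 10) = (j - 4)*(j - 2)*(j - 5)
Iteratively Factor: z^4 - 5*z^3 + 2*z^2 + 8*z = (z + 1)*(z^3 - 6*z^2 + 8*z) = (z - 2)*(z + 1)*(z^2 - 4*z) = z*(z - 2)*(z + 1)*(z - 4)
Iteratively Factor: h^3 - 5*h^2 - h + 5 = (h - 5)*(h^2 - 1) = (h - 5)*(h + 1)*(h - 1)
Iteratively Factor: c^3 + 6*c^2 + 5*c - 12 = (c - 1)*(c^2 + 7*c + 12) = (c - 1)*(c + 3)*(c + 4)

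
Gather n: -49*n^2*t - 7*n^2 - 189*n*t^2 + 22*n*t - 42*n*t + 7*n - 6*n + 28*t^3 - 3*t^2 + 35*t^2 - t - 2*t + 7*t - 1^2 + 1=n^2*(-49*t - 7) + n*(-189*t^2 - 20*t + 1) + 28*t^3 + 32*t^2 + 4*t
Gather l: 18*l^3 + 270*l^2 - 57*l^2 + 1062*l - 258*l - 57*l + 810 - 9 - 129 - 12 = 18*l^3 + 213*l^2 + 747*l + 660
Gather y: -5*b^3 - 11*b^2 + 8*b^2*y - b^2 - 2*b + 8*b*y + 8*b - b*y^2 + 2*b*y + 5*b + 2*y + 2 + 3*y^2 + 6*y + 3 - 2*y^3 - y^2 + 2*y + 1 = -5*b^3 - 12*b^2 + 11*b - 2*y^3 + y^2*(2 - b) + y*(8*b^2 + 10*b + 10) + 6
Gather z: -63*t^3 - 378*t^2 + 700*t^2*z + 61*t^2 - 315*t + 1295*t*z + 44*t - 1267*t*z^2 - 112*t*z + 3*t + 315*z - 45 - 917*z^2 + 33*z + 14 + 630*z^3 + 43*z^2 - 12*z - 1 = -63*t^3 - 317*t^2 - 268*t + 630*z^3 + z^2*(-1267*t - 874) + z*(700*t^2 + 1183*t + 336) - 32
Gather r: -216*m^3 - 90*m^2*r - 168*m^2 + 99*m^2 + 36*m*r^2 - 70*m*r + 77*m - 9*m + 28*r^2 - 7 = -216*m^3 - 69*m^2 + 68*m + r^2*(36*m + 28) + r*(-90*m^2 - 70*m) - 7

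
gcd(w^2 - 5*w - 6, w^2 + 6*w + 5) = w + 1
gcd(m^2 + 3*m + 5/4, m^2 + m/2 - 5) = m + 5/2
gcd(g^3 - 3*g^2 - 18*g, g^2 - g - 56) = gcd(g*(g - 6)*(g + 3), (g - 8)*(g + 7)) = 1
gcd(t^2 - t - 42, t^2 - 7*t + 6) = 1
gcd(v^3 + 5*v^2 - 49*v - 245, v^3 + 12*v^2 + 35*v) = v^2 + 12*v + 35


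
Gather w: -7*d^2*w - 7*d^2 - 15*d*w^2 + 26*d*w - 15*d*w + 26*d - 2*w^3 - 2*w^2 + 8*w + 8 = -7*d^2 + 26*d - 2*w^3 + w^2*(-15*d - 2) + w*(-7*d^2 + 11*d + 8) + 8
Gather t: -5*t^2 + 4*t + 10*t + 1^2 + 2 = -5*t^2 + 14*t + 3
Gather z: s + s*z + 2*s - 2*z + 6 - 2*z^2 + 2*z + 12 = s*z + 3*s - 2*z^2 + 18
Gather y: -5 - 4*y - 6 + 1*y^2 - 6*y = y^2 - 10*y - 11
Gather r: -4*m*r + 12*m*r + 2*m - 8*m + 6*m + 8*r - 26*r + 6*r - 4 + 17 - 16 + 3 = r*(8*m - 12)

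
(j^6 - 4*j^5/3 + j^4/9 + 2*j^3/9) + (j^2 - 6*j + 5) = j^6 - 4*j^5/3 + j^4/9 + 2*j^3/9 + j^2 - 6*j + 5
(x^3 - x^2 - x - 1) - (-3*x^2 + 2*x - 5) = x^3 + 2*x^2 - 3*x + 4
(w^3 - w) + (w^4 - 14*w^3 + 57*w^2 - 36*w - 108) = w^4 - 13*w^3 + 57*w^2 - 37*w - 108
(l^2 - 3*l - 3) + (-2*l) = l^2 - 5*l - 3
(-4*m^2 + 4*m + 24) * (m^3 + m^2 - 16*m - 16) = -4*m^5 + 92*m^3 + 24*m^2 - 448*m - 384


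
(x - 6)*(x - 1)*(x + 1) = x^3 - 6*x^2 - x + 6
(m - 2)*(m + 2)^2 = m^3 + 2*m^2 - 4*m - 8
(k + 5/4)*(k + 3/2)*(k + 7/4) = k^3 + 9*k^2/2 + 107*k/16 + 105/32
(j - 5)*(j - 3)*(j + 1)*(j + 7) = j^4 - 42*j^2 + 64*j + 105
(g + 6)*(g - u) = g^2 - g*u + 6*g - 6*u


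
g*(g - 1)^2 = g^3 - 2*g^2 + g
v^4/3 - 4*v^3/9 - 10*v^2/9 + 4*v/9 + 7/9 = (v/3 + 1/3)*(v - 7/3)*(v - 1)*(v + 1)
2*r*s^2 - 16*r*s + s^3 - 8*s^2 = s*(2*r + s)*(s - 8)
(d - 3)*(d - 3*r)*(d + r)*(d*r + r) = d^4*r - 2*d^3*r^2 - 2*d^3*r - 3*d^2*r^3 + 4*d^2*r^2 - 3*d^2*r + 6*d*r^3 + 6*d*r^2 + 9*r^3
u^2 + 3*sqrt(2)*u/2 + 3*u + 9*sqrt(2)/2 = (u + 3)*(u + 3*sqrt(2)/2)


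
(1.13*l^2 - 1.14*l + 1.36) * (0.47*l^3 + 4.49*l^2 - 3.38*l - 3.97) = 0.5311*l^5 + 4.5379*l^4 - 8.2988*l^3 + 5.4735*l^2 - 0.0709999999999997*l - 5.3992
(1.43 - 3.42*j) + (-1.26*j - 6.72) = -4.68*j - 5.29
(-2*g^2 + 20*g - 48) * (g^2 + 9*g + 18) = -2*g^4 + 2*g^3 + 96*g^2 - 72*g - 864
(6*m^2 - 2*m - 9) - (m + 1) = 6*m^2 - 3*m - 10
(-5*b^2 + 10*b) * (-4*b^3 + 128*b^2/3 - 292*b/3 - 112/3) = 20*b^5 - 760*b^4/3 + 2740*b^3/3 - 2360*b^2/3 - 1120*b/3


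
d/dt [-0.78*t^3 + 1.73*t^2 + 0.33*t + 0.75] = -2.34*t^2 + 3.46*t + 0.33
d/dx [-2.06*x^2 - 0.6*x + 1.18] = -4.12*x - 0.6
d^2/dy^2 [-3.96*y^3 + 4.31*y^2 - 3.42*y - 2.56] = 8.62 - 23.76*y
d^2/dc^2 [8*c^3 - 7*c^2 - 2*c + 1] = 48*c - 14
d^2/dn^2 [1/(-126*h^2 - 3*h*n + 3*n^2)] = 2*(-42*h^2 - h*n + n^2 - (h - 2*n)^2)/(3*(42*h^2 + h*n - n^2)^3)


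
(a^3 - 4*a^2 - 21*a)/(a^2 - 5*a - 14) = a*(a + 3)/(a + 2)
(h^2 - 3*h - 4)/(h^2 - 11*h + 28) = (h + 1)/(h - 7)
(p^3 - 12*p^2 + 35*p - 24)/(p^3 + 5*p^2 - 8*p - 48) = (p^2 - 9*p + 8)/(p^2 + 8*p + 16)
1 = 1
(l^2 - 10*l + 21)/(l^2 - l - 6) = (l - 7)/(l + 2)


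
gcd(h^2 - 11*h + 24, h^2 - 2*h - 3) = h - 3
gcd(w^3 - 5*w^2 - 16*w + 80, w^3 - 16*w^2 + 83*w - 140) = w^2 - 9*w + 20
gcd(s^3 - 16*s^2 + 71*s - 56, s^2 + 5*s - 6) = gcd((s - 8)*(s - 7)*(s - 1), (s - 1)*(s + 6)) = s - 1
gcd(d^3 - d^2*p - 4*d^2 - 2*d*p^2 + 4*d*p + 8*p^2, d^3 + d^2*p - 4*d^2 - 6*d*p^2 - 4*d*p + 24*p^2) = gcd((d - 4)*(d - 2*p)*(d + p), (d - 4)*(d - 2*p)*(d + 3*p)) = -d^2 + 2*d*p + 4*d - 8*p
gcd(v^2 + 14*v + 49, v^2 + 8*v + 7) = v + 7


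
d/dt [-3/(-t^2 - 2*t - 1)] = 6*(-t - 1)/(t^2 + 2*t + 1)^2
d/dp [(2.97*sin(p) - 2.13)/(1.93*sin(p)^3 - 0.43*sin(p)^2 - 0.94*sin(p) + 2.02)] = (-11.4642*sin(p)^3 + 13.6098*sin(p)^2 - 1.8318*sin(p) + 3.9972)*cos(p)/(3.7249*sin(p)^6 - 1.6598*sin(p)^5 - 3.4435*sin(p)^4 + 8.6056*sin(p)^3 - 0.8536*sin(p)^2 - 3.7976*sin(p) + 4.0804)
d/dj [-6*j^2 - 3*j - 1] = -12*j - 3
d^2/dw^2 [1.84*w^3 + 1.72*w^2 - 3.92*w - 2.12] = 11.04*w + 3.44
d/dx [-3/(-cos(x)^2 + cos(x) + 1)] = 3*(2*cos(x) - 1)*sin(x)/(sin(x)^2 + cos(x))^2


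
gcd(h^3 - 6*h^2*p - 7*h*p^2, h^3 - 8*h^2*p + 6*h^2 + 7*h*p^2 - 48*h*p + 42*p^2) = -h + 7*p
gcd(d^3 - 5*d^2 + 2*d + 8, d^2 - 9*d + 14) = d - 2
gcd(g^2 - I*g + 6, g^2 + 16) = 1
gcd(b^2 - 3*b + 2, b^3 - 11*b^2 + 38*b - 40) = b - 2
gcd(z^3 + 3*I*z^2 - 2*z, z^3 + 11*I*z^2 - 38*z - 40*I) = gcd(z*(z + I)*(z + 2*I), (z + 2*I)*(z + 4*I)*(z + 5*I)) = z + 2*I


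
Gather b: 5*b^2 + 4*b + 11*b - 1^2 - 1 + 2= 5*b^2 + 15*b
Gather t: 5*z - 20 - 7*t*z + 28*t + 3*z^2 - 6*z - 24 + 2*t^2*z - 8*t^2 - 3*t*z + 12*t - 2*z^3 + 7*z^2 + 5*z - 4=t^2*(2*z - 8) + t*(40 - 10*z) - 2*z^3 + 10*z^2 + 4*z - 48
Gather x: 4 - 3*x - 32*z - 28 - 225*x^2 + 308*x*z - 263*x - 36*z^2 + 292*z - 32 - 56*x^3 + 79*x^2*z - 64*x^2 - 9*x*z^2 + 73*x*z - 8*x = -56*x^3 + x^2*(79*z - 289) + x*(-9*z^2 + 381*z - 274) - 36*z^2 + 260*z - 56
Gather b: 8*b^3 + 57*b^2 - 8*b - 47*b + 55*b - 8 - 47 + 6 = 8*b^3 + 57*b^2 - 49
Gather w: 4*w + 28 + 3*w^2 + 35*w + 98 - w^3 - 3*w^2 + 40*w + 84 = -w^3 + 79*w + 210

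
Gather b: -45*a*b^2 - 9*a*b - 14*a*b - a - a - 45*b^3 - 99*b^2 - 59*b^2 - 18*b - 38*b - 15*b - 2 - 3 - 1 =-2*a - 45*b^3 + b^2*(-45*a - 158) + b*(-23*a - 71) - 6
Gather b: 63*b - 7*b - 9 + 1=56*b - 8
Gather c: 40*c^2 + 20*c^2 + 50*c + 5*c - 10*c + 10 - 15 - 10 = 60*c^2 + 45*c - 15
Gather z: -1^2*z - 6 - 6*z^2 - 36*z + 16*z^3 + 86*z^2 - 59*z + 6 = 16*z^3 + 80*z^2 - 96*z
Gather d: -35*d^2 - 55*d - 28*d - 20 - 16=-35*d^2 - 83*d - 36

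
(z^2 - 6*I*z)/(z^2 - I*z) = (z - 6*I)/(z - I)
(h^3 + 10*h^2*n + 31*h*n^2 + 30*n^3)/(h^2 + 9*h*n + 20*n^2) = (h^2 + 5*h*n + 6*n^2)/(h + 4*n)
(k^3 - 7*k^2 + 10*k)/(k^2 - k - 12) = k*(-k^2 + 7*k - 10)/(-k^2 + k + 12)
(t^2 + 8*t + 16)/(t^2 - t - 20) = (t + 4)/(t - 5)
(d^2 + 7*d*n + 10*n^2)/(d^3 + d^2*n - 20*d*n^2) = (d + 2*n)/(d*(d - 4*n))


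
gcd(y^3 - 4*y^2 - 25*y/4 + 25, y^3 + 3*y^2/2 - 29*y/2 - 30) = y^2 - 3*y/2 - 10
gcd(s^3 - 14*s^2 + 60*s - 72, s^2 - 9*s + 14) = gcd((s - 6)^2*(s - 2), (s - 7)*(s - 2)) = s - 2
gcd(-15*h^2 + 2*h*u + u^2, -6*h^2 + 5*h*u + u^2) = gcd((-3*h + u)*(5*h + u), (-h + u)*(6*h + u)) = 1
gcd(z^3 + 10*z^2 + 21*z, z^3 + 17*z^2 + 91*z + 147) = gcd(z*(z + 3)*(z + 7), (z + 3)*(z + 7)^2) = z^2 + 10*z + 21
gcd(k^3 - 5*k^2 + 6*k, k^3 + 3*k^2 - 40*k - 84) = 1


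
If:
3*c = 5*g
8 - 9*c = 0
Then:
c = 8/9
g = 8/15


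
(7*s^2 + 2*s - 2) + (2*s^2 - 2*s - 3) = 9*s^2 - 5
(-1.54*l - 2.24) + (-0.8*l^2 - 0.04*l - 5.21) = -0.8*l^2 - 1.58*l - 7.45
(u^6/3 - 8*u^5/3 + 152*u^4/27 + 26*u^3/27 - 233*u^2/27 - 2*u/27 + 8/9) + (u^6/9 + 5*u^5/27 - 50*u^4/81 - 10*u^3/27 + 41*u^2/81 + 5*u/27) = 4*u^6/9 - 67*u^5/27 + 406*u^4/81 + 16*u^3/27 - 658*u^2/81 + u/9 + 8/9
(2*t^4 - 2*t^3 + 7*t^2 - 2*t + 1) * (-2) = -4*t^4 + 4*t^3 - 14*t^2 + 4*t - 2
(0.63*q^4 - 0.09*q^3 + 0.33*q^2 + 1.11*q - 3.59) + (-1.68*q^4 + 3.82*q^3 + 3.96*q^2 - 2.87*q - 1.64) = -1.05*q^4 + 3.73*q^3 + 4.29*q^2 - 1.76*q - 5.23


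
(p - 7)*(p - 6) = p^2 - 13*p + 42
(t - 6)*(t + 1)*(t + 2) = t^3 - 3*t^2 - 16*t - 12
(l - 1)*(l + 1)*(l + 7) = l^3 + 7*l^2 - l - 7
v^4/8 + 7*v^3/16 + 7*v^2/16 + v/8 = v*(v/4 + 1/4)*(v/2 + 1)*(v + 1/2)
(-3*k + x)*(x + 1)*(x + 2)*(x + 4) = -3*k*x^3 - 21*k*x^2 - 42*k*x - 24*k + x^4 + 7*x^3 + 14*x^2 + 8*x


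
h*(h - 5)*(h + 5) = h^3 - 25*h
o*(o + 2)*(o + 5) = o^3 + 7*o^2 + 10*o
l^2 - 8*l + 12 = (l - 6)*(l - 2)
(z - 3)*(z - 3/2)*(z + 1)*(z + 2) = z^4 - 3*z^3/2 - 7*z^2 + 9*z/2 + 9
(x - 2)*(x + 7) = x^2 + 5*x - 14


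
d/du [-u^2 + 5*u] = 5 - 2*u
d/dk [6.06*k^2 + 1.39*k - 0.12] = 12.12*k + 1.39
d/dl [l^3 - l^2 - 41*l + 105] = 3*l^2 - 2*l - 41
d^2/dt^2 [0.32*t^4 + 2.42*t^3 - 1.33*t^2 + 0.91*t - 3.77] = 3.84*t^2 + 14.52*t - 2.66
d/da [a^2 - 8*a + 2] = 2*a - 8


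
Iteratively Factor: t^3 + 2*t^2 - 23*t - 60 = (t + 4)*(t^2 - 2*t - 15) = (t + 3)*(t + 4)*(t - 5)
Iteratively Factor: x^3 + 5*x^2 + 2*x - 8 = (x - 1)*(x^2 + 6*x + 8) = (x - 1)*(x + 4)*(x + 2)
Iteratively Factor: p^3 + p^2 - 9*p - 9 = (p - 3)*(p^2 + 4*p + 3) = (p - 3)*(p + 1)*(p + 3)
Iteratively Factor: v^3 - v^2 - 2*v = (v - 2)*(v^2 + v) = (v - 2)*(v + 1)*(v)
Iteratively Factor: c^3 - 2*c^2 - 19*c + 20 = (c + 4)*(c^2 - 6*c + 5) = (c - 5)*(c + 4)*(c - 1)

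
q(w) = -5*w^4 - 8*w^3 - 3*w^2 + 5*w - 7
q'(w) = -20*w^3 - 24*w^2 - 6*w + 5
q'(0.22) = 2.31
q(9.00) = -38842.00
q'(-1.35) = 18.57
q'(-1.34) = 18.07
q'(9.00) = -16573.00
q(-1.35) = -16.14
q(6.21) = -9443.46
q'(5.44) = -3957.67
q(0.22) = -6.14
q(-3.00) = -238.00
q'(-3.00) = 347.00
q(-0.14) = -7.74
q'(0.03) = 4.80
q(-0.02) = -7.10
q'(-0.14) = 5.42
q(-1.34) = -15.96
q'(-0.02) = 5.11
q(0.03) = -6.85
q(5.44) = -5735.40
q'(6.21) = -5747.46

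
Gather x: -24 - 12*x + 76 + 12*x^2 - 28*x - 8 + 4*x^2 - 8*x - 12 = 16*x^2 - 48*x + 32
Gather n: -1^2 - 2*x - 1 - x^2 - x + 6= -x^2 - 3*x + 4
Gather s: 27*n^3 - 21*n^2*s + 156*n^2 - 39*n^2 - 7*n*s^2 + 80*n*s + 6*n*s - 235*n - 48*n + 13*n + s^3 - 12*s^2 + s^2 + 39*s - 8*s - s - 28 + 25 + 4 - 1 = 27*n^3 + 117*n^2 - 270*n + s^3 + s^2*(-7*n - 11) + s*(-21*n^2 + 86*n + 30)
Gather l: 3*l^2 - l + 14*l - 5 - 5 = 3*l^2 + 13*l - 10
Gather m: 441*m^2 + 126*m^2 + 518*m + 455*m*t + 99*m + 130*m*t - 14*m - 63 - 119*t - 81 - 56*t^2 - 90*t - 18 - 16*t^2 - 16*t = 567*m^2 + m*(585*t + 603) - 72*t^2 - 225*t - 162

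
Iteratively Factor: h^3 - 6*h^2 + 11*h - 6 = (h - 1)*(h^2 - 5*h + 6) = (h - 3)*(h - 1)*(h - 2)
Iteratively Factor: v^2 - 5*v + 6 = (v - 3)*(v - 2)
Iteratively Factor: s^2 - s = (s - 1)*(s)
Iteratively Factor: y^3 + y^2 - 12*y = (y)*(y^2 + y - 12) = y*(y + 4)*(y - 3)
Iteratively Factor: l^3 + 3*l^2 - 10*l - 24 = (l - 3)*(l^2 + 6*l + 8) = (l - 3)*(l + 2)*(l + 4)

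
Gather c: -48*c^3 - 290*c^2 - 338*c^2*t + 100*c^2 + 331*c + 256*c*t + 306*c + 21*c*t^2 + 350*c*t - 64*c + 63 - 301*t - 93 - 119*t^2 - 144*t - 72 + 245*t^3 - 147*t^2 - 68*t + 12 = -48*c^3 + c^2*(-338*t - 190) + c*(21*t^2 + 606*t + 573) + 245*t^3 - 266*t^2 - 513*t - 90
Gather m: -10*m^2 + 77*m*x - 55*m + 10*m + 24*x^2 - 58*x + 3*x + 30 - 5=-10*m^2 + m*(77*x - 45) + 24*x^2 - 55*x + 25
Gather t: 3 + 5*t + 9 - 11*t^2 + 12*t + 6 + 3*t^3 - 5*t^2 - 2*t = 3*t^3 - 16*t^2 + 15*t + 18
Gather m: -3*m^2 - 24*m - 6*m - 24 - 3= -3*m^2 - 30*m - 27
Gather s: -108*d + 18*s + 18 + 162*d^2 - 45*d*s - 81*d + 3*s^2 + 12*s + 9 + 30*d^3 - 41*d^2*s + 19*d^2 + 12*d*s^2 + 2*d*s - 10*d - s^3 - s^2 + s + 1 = 30*d^3 + 181*d^2 - 199*d - s^3 + s^2*(12*d + 2) + s*(-41*d^2 - 43*d + 31) + 28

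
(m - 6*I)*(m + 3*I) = m^2 - 3*I*m + 18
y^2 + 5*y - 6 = (y - 1)*(y + 6)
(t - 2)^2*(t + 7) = t^3 + 3*t^2 - 24*t + 28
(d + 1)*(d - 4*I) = d^2 + d - 4*I*d - 4*I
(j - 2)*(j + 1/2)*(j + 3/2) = j^3 - 13*j/4 - 3/2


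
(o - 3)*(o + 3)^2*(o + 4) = o^4 + 7*o^3 + 3*o^2 - 63*o - 108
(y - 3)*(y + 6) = y^2 + 3*y - 18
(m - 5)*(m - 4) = m^2 - 9*m + 20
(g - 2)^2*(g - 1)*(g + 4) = g^4 - g^3 - 12*g^2 + 28*g - 16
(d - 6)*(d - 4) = d^2 - 10*d + 24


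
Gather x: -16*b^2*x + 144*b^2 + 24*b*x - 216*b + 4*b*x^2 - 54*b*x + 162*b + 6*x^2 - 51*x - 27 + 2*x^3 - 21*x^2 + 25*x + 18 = 144*b^2 - 54*b + 2*x^3 + x^2*(4*b - 15) + x*(-16*b^2 - 30*b - 26) - 9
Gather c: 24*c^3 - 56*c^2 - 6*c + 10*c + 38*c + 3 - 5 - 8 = 24*c^3 - 56*c^2 + 42*c - 10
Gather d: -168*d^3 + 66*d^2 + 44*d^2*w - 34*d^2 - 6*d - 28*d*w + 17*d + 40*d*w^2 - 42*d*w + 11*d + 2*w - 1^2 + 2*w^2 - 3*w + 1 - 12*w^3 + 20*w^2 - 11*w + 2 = -168*d^3 + d^2*(44*w + 32) + d*(40*w^2 - 70*w + 22) - 12*w^3 + 22*w^2 - 12*w + 2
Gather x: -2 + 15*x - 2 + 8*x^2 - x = 8*x^2 + 14*x - 4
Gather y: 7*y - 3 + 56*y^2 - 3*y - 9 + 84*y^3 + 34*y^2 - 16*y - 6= 84*y^3 + 90*y^2 - 12*y - 18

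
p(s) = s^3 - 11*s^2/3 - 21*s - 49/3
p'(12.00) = 323.00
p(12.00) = 931.67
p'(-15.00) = 764.00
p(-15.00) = -3901.33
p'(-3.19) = 32.92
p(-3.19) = -19.12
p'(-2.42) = 14.32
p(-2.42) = -1.16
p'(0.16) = -22.10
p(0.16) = -19.78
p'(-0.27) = -18.80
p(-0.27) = -10.95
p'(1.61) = -25.03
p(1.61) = -55.47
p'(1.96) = -23.85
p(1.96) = -64.05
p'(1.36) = -25.42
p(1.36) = -49.16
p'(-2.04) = 6.44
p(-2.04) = 2.76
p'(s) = 3*s^2 - 22*s/3 - 21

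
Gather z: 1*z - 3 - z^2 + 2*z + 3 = -z^2 + 3*z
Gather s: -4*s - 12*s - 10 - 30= -16*s - 40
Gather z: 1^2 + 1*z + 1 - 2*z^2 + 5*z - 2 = -2*z^2 + 6*z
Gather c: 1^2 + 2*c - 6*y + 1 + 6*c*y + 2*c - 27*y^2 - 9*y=c*(6*y + 4) - 27*y^2 - 15*y + 2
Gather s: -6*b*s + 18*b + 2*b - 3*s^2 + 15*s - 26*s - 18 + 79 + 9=20*b - 3*s^2 + s*(-6*b - 11) + 70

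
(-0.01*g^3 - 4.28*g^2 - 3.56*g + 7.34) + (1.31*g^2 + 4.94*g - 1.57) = -0.01*g^3 - 2.97*g^2 + 1.38*g + 5.77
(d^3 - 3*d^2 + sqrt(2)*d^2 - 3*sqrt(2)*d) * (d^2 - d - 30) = d^5 - 4*d^4 + sqrt(2)*d^4 - 27*d^3 - 4*sqrt(2)*d^3 - 27*sqrt(2)*d^2 + 90*d^2 + 90*sqrt(2)*d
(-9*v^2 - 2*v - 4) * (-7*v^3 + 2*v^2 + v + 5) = 63*v^5 - 4*v^4 + 15*v^3 - 55*v^2 - 14*v - 20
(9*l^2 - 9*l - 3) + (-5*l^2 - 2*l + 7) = 4*l^2 - 11*l + 4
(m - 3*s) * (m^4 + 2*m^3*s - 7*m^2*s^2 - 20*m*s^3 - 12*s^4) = m^5 - m^4*s - 13*m^3*s^2 + m^2*s^3 + 48*m*s^4 + 36*s^5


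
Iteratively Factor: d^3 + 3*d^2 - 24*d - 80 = (d + 4)*(d^2 - d - 20) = (d + 4)^2*(d - 5)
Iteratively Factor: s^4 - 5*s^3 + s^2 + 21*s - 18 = (s + 2)*(s^3 - 7*s^2 + 15*s - 9) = (s - 3)*(s + 2)*(s^2 - 4*s + 3) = (s - 3)*(s - 1)*(s + 2)*(s - 3)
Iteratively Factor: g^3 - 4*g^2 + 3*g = (g)*(g^2 - 4*g + 3) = g*(g - 1)*(g - 3)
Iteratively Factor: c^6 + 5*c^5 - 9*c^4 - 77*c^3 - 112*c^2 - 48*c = (c + 1)*(c^5 + 4*c^4 - 13*c^3 - 64*c^2 - 48*c) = (c - 4)*(c + 1)*(c^4 + 8*c^3 + 19*c^2 + 12*c) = (c - 4)*(c + 1)*(c + 4)*(c^3 + 4*c^2 + 3*c) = c*(c - 4)*(c + 1)*(c + 4)*(c^2 + 4*c + 3) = c*(c - 4)*(c + 1)*(c + 3)*(c + 4)*(c + 1)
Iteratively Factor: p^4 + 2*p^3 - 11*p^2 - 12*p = (p - 3)*(p^3 + 5*p^2 + 4*p) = p*(p - 3)*(p^2 + 5*p + 4) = p*(p - 3)*(p + 4)*(p + 1)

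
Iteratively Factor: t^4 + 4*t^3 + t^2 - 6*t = (t)*(t^3 + 4*t^2 + t - 6) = t*(t + 3)*(t^2 + t - 2) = t*(t + 2)*(t + 3)*(t - 1)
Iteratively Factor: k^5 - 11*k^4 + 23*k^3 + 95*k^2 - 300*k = (k - 4)*(k^4 - 7*k^3 - 5*k^2 + 75*k) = (k - 5)*(k - 4)*(k^3 - 2*k^2 - 15*k) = k*(k - 5)*(k - 4)*(k^2 - 2*k - 15) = k*(k - 5)^2*(k - 4)*(k + 3)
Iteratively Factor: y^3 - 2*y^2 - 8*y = (y)*(y^2 - 2*y - 8) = y*(y - 4)*(y + 2)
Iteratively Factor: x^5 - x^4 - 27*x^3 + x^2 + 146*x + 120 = (x + 2)*(x^4 - 3*x^3 - 21*x^2 + 43*x + 60) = (x + 1)*(x + 2)*(x^3 - 4*x^2 - 17*x + 60) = (x - 3)*(x + 1)*(x + 2)*(x^2 - x - 20) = (x - 5)*(x - 3)*(x + 1)*(x + 2)*(x + 4)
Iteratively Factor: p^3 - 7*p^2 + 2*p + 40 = (p + 2)*(p^2 - 9*p + 20) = (p - 5)*(p + 2)*(p - 4)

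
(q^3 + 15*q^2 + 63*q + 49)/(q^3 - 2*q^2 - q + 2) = (q^2 + 14*q + 49)/(q^2 - 3*q + 2)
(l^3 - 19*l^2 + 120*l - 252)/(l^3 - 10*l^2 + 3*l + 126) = (l - 6)/(l + 3)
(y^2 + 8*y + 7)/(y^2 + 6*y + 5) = (y + 7)/(y + 5)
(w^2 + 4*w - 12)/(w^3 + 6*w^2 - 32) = (w + 6)/(w^2 + 8*w + 16)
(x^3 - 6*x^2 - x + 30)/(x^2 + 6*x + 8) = (x^2 - 8*x + 15)/(x + 4)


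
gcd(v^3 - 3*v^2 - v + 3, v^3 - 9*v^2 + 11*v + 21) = v^2 - 2*v - 3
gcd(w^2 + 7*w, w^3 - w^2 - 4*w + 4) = 1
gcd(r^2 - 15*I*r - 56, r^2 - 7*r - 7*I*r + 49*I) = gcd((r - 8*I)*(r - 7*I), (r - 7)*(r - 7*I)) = r - 7*I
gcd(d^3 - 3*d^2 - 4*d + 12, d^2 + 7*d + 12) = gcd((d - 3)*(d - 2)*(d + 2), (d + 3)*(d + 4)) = 1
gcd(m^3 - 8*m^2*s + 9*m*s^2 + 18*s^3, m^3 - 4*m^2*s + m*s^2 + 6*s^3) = -m^2 + 2*m*s + 3*s^2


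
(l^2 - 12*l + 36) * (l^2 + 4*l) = l^4 - 8*l^3 - 12*l^2 + 144*l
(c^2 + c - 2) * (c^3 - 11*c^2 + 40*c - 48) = c^5 - 10*c^4 + 27*c^3 + 14*c^2 - 128*c + 96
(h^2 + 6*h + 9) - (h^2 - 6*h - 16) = 12*h + 25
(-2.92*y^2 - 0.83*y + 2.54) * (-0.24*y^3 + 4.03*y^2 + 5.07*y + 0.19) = 0.7008*y^5 - 11.5684*y^4 - 18.7589*y^3 + 5.4733*y^2 + 12.7201*y + 0.4826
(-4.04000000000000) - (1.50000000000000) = -5.54000000000000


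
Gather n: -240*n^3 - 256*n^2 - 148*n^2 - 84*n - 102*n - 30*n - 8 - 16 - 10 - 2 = -240*n^3 - 404*n^2 - 216*n - 36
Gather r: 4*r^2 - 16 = 4*r^2 - 16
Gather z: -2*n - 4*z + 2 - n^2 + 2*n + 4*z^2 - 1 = -n^2 + 4*z^2 - 4*z + 1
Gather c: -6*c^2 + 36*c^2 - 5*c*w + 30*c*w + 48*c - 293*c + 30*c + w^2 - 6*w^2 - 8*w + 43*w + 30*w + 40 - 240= 30*c^2 + c*(25*w - 215) - 5*w^2 + 65*w - 200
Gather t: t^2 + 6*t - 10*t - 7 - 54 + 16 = t^2 - 4*t - 45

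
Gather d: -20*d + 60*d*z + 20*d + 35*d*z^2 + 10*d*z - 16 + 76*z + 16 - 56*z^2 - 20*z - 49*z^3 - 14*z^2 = d*(35*z^2 + 70*z) - 49*z^3 - 70*z^2 + 56*z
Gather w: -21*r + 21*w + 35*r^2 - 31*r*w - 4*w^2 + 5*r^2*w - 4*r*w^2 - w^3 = 35*r^2 - 21*r - w^3 + w^2*(-4*r - 4) + w*(5*r^2 - 31*r + 21)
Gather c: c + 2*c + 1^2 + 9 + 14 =3*c + 24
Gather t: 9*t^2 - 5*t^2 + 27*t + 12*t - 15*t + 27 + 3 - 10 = 4*t^2 + 24*t + 20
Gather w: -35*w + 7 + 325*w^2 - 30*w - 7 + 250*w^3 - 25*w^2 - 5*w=250*w^3 + 300*w^2 - 70*w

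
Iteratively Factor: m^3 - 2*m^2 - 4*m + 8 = (m - 2)*(m^2 - 4) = (m - 2)*(m + 2)*(m - 2)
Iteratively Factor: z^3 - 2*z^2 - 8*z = (z)*(z^2 - 2*z - 8) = z*(z - 4)*(z + 2)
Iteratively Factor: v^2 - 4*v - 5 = (v + 1)*(v - 5)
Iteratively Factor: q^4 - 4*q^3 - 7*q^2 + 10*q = (q)*(q^3 - 4*q^2 - 7*q + 10) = q*(q - 1)*(q^2 - 3*q - 10) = q*(q - 5)*(q - 1)*(q + 2)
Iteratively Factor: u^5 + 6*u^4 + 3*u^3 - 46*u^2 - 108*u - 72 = (u + 2)*(u^4 + 4*u^3 - 5*u^2 - 36*u - 36) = (u + 2)*(u + 3)*(u^3 + u^2 - 8*u - 12) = (u - 3)*(u + 2)*(u + 3)*(u^2 + 4*u + 4) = (u - 3)*(u + 2)^2*(u + 3)*(u + 2)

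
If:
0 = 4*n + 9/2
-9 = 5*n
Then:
No Solution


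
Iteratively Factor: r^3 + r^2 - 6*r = (r)*(r^2 + r - 6) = r*(r + 3)*(r - 2)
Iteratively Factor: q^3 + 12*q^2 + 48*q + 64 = (q + 4)*(q^2 + 8*q + 16) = (q + 4)^2*(q + 4)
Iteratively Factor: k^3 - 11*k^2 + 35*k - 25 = (k - 5)*(k^2 - 6*k + 5) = (k - 5)*(k - 1)*(k - 5)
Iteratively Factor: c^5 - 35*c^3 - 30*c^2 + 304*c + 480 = (c - 4)*(c^4 + 4*c^3 - 19*c^2 - 106*c - 120) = (c - 5)*(c - 4)*(c^3 + 9*c^2 + 26*c + 24) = (c - 5)*(c - 4)*(c + 4)*(c^2 + 5*c + 6) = (c - 5)*(c - 4)*(c + 2)*(c + 4)*(c + 3)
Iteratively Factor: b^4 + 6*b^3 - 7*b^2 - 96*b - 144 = (b + 3)*(b^3 + 3*b^2 - 16*b - 48) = (b - 4)*(b + 3)*(b^2 + 7*b + 12) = (b - 4)*(b + 3)^2*(b + 4)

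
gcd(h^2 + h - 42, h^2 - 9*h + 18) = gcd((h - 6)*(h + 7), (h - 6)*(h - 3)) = h - 6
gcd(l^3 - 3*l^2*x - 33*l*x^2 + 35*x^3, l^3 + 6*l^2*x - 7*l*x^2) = -l + x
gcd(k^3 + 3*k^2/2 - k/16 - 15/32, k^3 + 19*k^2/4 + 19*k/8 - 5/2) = k^2 + 3*k/4 - 5/8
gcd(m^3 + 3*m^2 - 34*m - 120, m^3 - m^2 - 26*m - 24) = m^2 - 2*m - 24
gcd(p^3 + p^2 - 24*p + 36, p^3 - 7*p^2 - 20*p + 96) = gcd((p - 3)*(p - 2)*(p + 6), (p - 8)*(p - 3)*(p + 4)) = p - 3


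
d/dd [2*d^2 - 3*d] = 4*d - 3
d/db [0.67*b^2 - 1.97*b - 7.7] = 1.34*b - 1.97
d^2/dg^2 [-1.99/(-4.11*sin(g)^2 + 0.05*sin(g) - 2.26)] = (-134.461116*sin(g)^4 + 1.226835*sin(g)^3 + 275.623955*sin(g)^2 - 2.67854*sin(g) - 36.958678)/(4.11*sin(g)^2 - 0.05*sin(g) + 2.26)^3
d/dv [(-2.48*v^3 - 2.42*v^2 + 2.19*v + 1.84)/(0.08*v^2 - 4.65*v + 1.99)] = (-0.1984*v^4 + 23.064*v^3 - 3.7278*v^2 - 9.926*v + 12.9141)/(0.0064*v^4 - 0.744*v^3 + 21.9409*v^2 - 18.507*v + 3.9601)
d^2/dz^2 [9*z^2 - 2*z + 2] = 18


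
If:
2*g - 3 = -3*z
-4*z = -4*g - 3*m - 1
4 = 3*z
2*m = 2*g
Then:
No Solution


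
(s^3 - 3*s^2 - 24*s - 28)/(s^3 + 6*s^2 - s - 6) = (s^3 - 3*s^2 - 24*s - 28)/(s^3 + 6*s^2 - s - 6)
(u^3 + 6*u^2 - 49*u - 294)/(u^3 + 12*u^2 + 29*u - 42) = (u - 7)/(u - 1)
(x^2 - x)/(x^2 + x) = (x - 1)/(x + 1)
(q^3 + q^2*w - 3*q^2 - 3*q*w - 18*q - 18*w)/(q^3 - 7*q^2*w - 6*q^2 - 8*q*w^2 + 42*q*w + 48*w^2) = (q + 3)/(q - 8*w)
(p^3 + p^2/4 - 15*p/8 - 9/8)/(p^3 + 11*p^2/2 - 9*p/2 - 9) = (p + 3/4)/(p + 6)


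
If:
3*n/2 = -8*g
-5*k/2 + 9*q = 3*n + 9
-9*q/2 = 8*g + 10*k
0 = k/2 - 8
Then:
No Solution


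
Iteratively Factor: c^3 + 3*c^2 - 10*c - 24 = (c + 2)*(c^2 + c - 12) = (c - 3)*(c + 2)*(c + 4)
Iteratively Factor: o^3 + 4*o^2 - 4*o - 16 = (o - 2)*(o^2 + 6*o + 8) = (o - 2)*(o + 4)*(o + 2)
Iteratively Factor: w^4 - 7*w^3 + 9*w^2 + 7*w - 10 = (w - 5)*(w^3 - 2*w^2 - w + 2) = (w - 5)*(w + 1)*(w^2 - 3*w + 2) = (w - 5)*(w - 1)*(w + 1)*(w - 2)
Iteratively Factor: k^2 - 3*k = (k - 3)*(k)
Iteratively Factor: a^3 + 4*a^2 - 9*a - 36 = (a - 3)*(a^2 + 7*a + 12) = (a - 3)*(a + 3)*(a + 4)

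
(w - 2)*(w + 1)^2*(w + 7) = w^4 + 7*w^3 - 3*w^2 - 23*w - 14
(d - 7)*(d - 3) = d^2 - 10*d + 21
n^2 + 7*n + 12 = (n + 3)*(n + 4)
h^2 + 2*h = h*(h + 2)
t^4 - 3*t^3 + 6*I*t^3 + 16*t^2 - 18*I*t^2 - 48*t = t*(t - 3)*(t - 2*I)*(t + 8*I)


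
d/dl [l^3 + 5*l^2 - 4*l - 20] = 3*l^2 + 10*l - 4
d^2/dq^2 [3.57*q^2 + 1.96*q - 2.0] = 7.14000000000000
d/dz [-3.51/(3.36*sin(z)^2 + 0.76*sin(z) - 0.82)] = (23.5872*sin(z) + 2.6676)*cos(z)/(3.36*sin(z)^2 + 0.76*sin(z) - 0.82)^2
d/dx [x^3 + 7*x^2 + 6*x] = 3*x^2 + 14*x + 6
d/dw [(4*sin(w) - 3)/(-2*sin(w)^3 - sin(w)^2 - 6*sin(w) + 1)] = 2*(8*sin(w)^3 - 7*sin(w)^2 - 3*sin(w) - 7)*cos(w)/(2*sin(w)^3 + sin(w)^2 + 6*sin(w) - 1)^2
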